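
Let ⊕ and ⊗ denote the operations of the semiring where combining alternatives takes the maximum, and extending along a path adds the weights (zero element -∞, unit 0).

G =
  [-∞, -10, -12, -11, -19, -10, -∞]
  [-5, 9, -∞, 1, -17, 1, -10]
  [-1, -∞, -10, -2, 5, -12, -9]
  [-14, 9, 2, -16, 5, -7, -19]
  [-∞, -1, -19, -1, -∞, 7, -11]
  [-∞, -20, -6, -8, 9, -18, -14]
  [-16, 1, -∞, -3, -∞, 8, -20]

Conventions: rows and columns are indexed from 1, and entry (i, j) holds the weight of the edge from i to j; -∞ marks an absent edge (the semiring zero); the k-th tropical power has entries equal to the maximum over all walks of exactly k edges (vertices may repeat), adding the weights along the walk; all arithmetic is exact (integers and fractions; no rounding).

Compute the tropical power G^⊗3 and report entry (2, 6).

G^⊗2:
  [-13, -1, -9, -9, -1, -9, -20]
  [4, 18, 3, 10, 10, 10, -1]
  [-11, 7, 0, 4, 3, 12, -6]
  [4, 18, -8, 10, 7, 12, -1]
  [-6, 8, 1, 0, 16, 0, -7]
  [-7, 8, -6, 8, -1, 16, -2]
  [-4, 10, 2, 2, 17, 2, -6]
G^⊗3:
  [-6, 8, -7, 0, 0, 6, -11]
  [13, 27, 12, 19, 19, 19, 8]
  [2, 16, 6, 8, 21, 10, -2]
  [13, 27, 12, 19, 21, 19, 8]
  [3, 17, 2, 15, 9, 23, 5]
  [3, 17, 10, 9, 25, 9, 2]
  [5, 19, 4, 16, 11, 24, 6]
Key observation: the optimum is the walk 2->2->2->6, with weight 9 + 9 + 1 = 19.
Optimal value attained by: walk 2->2->2->6.
Answer: (G^⊗3)[2][6] = 19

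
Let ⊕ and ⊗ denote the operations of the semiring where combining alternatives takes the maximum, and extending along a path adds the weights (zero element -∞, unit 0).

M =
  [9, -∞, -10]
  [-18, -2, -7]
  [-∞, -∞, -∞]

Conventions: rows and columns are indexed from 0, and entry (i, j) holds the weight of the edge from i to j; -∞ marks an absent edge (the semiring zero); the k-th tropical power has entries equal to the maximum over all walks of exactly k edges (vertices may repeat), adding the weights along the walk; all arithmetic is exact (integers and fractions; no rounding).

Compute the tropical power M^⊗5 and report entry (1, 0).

M^⊗2:
  [18, -∞, -1]
  [-9, -4, -9]
  [-∞, -∞, -∞]
M^⊗3:
  [27, -∞, 8]
  [0, -6, -11]
  [-∞, -∞, -∞]
M^⊗4:
  [36, -∞, 17]
  [9, -8, -10]
  [-∞, -∞, -∞]
M^⊗5:
  [45, -∞, 26]
  [18, -10, -1]
  [-∞, -∞, -∞]
Key observation: the optimum is the walk 1->0->0->0->0->0, with weight (-18) + 9 + 9 + 9 + 9 = 18.
Optimal value attained by: walk 1->0->0->0->0->0.
Answer: (M^⊗5)[1][0] = 18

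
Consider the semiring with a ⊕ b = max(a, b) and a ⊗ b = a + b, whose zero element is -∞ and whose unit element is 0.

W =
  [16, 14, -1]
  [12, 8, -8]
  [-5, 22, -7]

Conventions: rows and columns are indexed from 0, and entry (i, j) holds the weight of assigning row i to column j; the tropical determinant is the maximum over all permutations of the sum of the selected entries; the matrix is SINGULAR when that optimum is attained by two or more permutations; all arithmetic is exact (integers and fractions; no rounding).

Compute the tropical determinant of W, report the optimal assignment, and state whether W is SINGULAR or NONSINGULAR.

σ = (0, 1, 2): 16 + 8 + (-7) = 17
σ = (0, 2, 1): 16 + (-8) + 22 = 30
σ = (1, 0, 2): 14 + 12 + (-7) = 19
σ = (1, 2, 0): 14 + (-8) + (-5) = 1
σ = (2, 0, 1): (-1) + 12 + 22 = 33
σ = (2, 1, 0): (-1) + 8 + (-5) = 2
Optimal value attained by: σ = (2, 0, 1).
Answer: det⊕(W) = 33; verdict: NONSINGULAR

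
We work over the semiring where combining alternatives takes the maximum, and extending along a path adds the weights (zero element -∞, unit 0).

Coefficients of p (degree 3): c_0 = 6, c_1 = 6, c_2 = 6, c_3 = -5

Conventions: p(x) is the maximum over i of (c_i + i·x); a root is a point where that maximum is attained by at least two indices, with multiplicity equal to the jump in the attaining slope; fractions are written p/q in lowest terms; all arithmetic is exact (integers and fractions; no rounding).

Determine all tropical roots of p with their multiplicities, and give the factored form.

hull edge (i=0, c=6) to (i=2, c=6): slope 0, span 2
hull edge (i=2, c=6) to (i=3, c=-5): slope -11, span 1
Factored form: p(x) = -5 ⊗ (x ⊕ 0) ⊗ (x ⊕ 0) ⊗ (x ⊕ 11)
Answer: roots = 0 (mult 2), 11 (mult 1)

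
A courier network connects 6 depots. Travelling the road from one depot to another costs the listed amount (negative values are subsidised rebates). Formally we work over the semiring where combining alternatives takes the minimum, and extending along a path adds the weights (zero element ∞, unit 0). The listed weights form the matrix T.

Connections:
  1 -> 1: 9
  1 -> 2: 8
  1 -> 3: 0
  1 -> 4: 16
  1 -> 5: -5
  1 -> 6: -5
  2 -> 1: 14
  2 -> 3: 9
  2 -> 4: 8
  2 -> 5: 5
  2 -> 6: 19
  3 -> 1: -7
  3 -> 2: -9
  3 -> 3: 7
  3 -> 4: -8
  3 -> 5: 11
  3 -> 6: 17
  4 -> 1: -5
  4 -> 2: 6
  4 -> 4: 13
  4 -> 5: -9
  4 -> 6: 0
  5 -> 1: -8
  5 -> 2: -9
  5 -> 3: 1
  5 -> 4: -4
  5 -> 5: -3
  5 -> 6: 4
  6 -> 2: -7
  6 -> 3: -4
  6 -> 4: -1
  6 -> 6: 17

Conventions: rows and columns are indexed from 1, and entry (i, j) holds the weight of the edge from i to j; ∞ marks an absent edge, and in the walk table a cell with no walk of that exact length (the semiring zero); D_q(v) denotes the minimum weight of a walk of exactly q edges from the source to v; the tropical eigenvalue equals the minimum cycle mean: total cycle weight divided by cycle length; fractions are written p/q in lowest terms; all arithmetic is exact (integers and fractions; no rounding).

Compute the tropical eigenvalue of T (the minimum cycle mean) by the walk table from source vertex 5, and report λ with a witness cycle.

q=0: [∞, ∞, ∞, ∞, 0, ∞]
q=1: [-8, -9, 1, -4, -3, 4]
q=2: [-11, -12, -8, -7, -13, -13]
q=3: [-21, -22, -17, -17, -16, -16]
q=4: [-24, -26, -21, -25, -26, -26]
q=5: [-34, -35, -30, -30, -34, -29]
q=6: [-42, -43, -34, -38, -39, -39]
Optimal cycle mean attained by: cycle 1->6->3->4->5->1, total (-5) + (-4) + (-8) + (-9) + (-8), length 5.
Answer: λ = -34/5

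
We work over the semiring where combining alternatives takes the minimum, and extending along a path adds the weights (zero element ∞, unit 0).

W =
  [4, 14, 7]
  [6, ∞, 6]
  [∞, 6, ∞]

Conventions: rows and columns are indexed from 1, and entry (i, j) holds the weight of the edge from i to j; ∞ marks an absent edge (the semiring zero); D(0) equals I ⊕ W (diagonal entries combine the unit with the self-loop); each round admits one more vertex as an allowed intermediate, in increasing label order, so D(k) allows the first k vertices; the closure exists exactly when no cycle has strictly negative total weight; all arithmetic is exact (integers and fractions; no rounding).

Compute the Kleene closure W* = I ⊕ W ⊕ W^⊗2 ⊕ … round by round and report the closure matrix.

D(0):
  [0, 14, 7]
  [6, 0, 6]
  [∞, 6, 0]
D(1):
  [0, 14, 7]
  [6, 0, 6]
  [∞, 6, 0]
D(2):
  [0, 14, 7]
  [6, 0, 6]
  [12, 6, 0]
D(3):
  [0, 13, 7]
  [6, 0, 6]
  [12, 6, 0]
Answer: W* = [[0, 13, 7], [6, 0, 6], [12, 6, 0]]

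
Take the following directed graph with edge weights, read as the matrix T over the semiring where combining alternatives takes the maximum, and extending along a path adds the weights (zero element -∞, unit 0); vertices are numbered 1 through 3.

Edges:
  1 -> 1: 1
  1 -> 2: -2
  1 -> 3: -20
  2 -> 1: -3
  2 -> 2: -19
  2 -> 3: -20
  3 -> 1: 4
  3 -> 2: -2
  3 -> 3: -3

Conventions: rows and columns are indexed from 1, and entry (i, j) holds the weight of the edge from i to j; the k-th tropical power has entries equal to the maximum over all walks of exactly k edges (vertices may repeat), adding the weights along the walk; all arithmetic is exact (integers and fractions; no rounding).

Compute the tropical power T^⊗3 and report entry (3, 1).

T^⊗2:
  [2, -1, -19]
  [-2, -5, -23]
  [5, 2, -6]
T^⊗3:
  [3, 0, -18]
  [-1, -4, -22]
  [6, 3, -9]
Key observation: the optimum is the walk 3->1->1->1, with weight 4 + 1 + 1 = 6.
Optimal value attained by: walk 3->1->1->1.
Answer: (T^⊗3)[3][1] = 6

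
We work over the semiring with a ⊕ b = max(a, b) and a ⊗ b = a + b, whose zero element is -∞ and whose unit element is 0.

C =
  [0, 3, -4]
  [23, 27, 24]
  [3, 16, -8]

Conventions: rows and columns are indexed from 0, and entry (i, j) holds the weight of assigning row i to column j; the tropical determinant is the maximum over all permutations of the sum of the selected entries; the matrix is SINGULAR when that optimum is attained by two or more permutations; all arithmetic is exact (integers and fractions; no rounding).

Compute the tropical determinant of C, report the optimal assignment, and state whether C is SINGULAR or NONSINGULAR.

σ = (0, 1, 2): 0 + 27 + (-8) = 19
σ = (0, 2, 1): 0 + 24 + 16 = 40
σ = (1, 0, 2): 3 + 23 + (-8) = 18
σ = (1, 2, 0): 3 + 24 + 3 = 30
σ = (2, 0, 1): (-4) + 23 + 16 = 35
σ = (2, 1, 0): (-4) + 27 + 3 = 26
Optimal value attained by: σ = (0, 2, 1).
Answer: det⊕(C) = 40; verdict: NONSINGULAR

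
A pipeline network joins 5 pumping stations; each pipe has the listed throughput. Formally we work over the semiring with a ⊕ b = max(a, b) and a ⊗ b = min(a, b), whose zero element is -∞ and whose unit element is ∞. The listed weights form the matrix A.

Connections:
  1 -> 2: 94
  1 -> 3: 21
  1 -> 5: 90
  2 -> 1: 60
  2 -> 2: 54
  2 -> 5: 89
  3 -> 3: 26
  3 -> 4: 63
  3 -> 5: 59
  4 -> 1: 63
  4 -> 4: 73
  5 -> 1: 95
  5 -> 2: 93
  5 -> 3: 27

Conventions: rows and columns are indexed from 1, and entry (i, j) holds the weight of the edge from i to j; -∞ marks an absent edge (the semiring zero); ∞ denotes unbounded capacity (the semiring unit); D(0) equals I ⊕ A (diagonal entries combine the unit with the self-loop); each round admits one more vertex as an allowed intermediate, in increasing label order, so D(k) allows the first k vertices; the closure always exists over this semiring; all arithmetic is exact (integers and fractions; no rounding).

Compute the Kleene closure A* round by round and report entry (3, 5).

D(0):
  [∞, 94, 21, -∞, 90]
  [60, ∞, -∞, -∞, 89]
  [-∞, -∞, ∞, 63, 59]
  [63, -∞, -∞, ∞, -∞]
  [95, 93, 27, -∞, ∞]
D(1):
  [∞, 94, 21, -∞, 90]
  [60, ∞, 21, -∞, 89]
  [-∞, -∞, ∞, 63, 59]
  [63, 63, 21, ∞, 63]
  [95, 94, 27, -∞, ∞]
D(2):
  [∞, 94, 21, -∞, 90]
  [60, ∞, 21, -∞, 89]
  [-∞, -∞, ∞, 63, 59]
  [63, 63, 21, ∞, 63]
  [95, 94, 27, -∞, ∞]
D(3):
  [∞, 94, 21, 21, 90]
  [60, ∞, 21, 21, 89]
  [-∞, -∞, ∞, 63, 59]
  [63, 63, 21, ∞, 63]
  [95, 94, 27, 27, ∞]
D(4):
  [∞, 94, 21, 21, 90]
  [60, ∞, 21, 21, 89]
  [63, 63, ∞, 63, 63]
  [63, 63, 21, ∞, 63]
  [95, 94, 27, 27, ∞]
D(5):
  [∞, 94, 27, 27, 90]
  [89, ∞, 27, 27, 89]
  [63, 63, ∞, 63, 63]
  [63, 63, 27, ∞, 63]
  [95, 94, 27, 27, ∞]
Answer: A*[3][5] = 63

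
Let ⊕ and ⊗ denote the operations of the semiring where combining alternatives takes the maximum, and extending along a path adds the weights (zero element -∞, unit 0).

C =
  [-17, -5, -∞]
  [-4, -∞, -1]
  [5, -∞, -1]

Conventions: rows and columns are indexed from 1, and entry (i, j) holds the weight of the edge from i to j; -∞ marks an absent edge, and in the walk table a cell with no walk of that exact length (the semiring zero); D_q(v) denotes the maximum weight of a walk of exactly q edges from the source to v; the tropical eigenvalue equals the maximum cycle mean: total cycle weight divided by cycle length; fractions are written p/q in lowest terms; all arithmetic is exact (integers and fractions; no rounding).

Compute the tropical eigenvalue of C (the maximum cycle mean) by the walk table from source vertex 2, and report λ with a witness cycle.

q=0: [-∞, 0, -∞]
q=1: [-4, -∞, -1]
q=2: [4, -9, -2]
q=3: [3, -1, -3]
Optimal cycle mean attained by: cycle 1->2->3->1, total (-5) + (-1) + 5, length 3.
Answer: λ = -1/3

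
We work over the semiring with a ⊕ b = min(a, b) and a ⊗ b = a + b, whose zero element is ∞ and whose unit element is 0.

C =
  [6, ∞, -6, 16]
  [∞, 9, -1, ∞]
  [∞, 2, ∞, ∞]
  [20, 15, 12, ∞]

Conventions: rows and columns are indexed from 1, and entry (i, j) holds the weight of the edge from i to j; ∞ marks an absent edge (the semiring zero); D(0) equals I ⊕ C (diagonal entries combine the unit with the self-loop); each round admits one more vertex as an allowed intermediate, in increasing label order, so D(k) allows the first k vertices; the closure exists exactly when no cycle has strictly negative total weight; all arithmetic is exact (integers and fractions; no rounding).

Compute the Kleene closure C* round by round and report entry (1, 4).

D(0):
  [0, ∞, -6, 16]
  [∞, 0, -1, ∞]
  [∞, 2, 0, ∞]
  [20, 15, 12, 0]
D(1):
  [0, ∞, -6, 16]
  [∞, 0, -1, ∞]
  [∞, 2, 0, ∞]
  [20, 15, 12, 0]
D(2):
  [0, ∞, -6, 16]
  [∞, 0, -1, ∞]
  [∞, 2, 0, ∞]
  [20, 15, 12, 0]
D(3):
  [0, -4, -6, 16]
  [∞, 0, -1, ∞]
  [∞, 2, 0, ∞]
  [20, 14, 12, 0]
D(4):
  [0, -4, -6, 16]
  [∞, 0, -1, ∞]
  [∞, 2, 0, ∞]
  [20, 14, 12, 0]
Answer: C*[1][4] = 16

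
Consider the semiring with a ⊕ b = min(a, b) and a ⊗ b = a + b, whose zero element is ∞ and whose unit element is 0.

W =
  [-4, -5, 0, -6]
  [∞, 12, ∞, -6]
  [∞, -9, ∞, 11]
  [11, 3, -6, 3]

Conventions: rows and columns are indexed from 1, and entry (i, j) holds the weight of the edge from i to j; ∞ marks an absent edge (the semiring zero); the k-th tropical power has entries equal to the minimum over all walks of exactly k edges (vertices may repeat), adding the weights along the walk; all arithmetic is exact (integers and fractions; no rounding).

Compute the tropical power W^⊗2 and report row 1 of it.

W^⊗2:
  [-8, -9, -12, -11]
  [5, -3, -12, -3]
  [22, 3, 5, -15]
  [7, -15, -3, -3]
Answer: row 1 of W^⊗2 = [-8, -9, -12, -11]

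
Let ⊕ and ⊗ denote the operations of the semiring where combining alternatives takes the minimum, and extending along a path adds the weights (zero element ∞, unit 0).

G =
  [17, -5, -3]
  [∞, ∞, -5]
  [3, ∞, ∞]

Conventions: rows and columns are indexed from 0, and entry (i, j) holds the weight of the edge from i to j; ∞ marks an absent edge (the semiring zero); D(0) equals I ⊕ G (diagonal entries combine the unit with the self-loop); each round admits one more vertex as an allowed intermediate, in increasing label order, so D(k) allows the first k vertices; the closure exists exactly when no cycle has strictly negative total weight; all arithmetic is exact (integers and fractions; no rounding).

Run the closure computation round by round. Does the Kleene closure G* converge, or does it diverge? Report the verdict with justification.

D(0):
  [0, -5, -3]
  [∞, 0, -5]
  [3, ∞, 0]
D(1):
  [0, -5, -3]
  [∞, 0, -5]
  [3, -2, 0]
Detection: at round 2, diagonal entry (2, 2) turns strictly negative.
Key observation: the cycle 2->0->1->2 has total weight 3 + (-5) + (-5), which is strictly negative.
Answer: DIVERGES — negative cycle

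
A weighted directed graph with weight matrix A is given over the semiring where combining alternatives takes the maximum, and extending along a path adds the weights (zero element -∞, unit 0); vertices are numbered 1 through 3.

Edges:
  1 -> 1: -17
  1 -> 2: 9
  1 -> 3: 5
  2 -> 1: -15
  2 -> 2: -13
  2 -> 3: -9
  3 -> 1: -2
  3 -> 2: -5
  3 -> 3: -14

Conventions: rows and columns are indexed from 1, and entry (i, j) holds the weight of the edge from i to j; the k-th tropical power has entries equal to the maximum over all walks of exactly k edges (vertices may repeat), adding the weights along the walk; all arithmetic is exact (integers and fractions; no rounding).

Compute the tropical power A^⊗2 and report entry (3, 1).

A^⊗2:
  [3, 0, 0]
  [-11, -6, -10]
  [-16, 7, 3]
Key observation: the optimum is the walk 3->3->1, with weight (-14) + (-2) = -16.
Optimal value attained by: walk 3->3->1.
Answer: (A^⊗2)[3][1] = -16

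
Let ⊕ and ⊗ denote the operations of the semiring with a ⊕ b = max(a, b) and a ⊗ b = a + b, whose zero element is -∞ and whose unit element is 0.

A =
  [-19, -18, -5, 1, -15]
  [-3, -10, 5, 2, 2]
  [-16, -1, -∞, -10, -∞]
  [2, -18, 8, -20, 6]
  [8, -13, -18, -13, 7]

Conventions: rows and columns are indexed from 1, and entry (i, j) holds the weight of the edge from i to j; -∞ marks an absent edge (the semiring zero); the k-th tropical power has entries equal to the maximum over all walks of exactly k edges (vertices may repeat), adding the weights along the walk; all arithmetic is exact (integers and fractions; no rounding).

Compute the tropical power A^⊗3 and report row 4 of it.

A^⊗2:
  [3, -6, 9, -15, 7]
  [10, 4, 10, -2, 9]
  [-4, -11, 4, 1, 1]
  [14, 7, -3, 3, 13]
  [15, -6, 3, 9, 14]
A^⊗3:
  [15, 8, -1, 4, 14]
  [17, 9, 9, 11, 16]
  [9, 3, 9, -3, 8]
  [21, 0, 12, 15, 20]
  [22, 2, 17, 16, 21]
Answer: row 4 of A^⊗3 = [21, 0, 12, 15, 20]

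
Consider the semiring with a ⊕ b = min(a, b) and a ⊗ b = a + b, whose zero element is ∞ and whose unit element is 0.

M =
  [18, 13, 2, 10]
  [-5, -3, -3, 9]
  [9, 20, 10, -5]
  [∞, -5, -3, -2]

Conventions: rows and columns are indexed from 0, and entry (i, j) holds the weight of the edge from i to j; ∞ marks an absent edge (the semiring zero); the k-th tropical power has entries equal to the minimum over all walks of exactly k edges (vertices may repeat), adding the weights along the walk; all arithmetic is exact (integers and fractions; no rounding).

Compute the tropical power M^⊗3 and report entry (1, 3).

M^⊗2:
  [8, 5, 7, -3]
  [-8, -6, -6, -8]
  [15, -10, -8, -7]
  [-10, -8, -8, -8]
M^⊗3:
  [0, -8, -6, -5]
  [-11, -13, -11, -11]
  [-15, -13, -13, -13]
  [-13, -13, -11, -13]
Key observation: the optimum is the walk 1->1->2->3, with weight (-3) + (-3) + (-5) = -11.
Optimal value attained by: walk 1->1->2->3.
Answer: (M^⊗3)[1][3] = -11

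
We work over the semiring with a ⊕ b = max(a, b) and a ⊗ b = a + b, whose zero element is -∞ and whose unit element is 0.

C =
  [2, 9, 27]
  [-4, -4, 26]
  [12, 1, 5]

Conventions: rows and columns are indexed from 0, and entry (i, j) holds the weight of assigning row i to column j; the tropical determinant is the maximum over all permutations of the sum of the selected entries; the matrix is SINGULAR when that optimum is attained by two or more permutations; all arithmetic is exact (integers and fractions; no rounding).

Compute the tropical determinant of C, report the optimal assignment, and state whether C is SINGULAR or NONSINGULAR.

σ = (0, 1, 2): 2 + (-4) + 5 = 3
σ = (0, 2, 1): 2 + 26 + 1 = 29
σ = (1, 0, 2): 9 + (-4) + 5 = 10
σ = (1, 2, 0): 9 + 26 + 12 = 47
σ = (2, 0, 1): 27 + (-4) + 1 = 24
σ = (2, 1, 0): 27 + (-4) + 12 = 35
Optimal value attained by: σ = (1, 2, 0).
Answer: det⊕(C) = 47; verdict: NONSINGULAR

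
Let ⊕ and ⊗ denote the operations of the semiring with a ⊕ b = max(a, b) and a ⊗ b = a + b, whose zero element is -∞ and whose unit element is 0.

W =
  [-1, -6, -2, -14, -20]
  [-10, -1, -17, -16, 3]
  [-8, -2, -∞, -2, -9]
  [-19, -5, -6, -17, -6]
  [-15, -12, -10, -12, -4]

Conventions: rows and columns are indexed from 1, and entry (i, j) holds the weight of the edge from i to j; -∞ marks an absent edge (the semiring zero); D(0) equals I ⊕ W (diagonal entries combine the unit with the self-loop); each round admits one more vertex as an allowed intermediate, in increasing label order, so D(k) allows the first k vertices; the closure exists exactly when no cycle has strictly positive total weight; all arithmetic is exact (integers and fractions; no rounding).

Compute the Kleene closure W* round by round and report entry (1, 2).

D(0):
  [0, -6, -2, -14, -20]
  [-10, 0, -17, -16, 3]
  [-8, -2, 0, -2, -9]
  [-19, -5, -6, 0, -6]
  [-15, -12, -10, -12, 0]
D(1):
  [0, -6, -2, -14, -20]
  [-10, 0, -12, -16, 3]
  [-8, -2, 0, -2, -9]
  [-19, -5, -6, 0, -6]
  [-15, -12, -10, -12, 0]
D(2):
  [0, -6, -2, -14, -3]
  [-10, 0, -12, -16, 3]
  [-8, -2, 0, -2, 1]
  [-15, -5, -6, 0, -2]
  [-15, -12, -10, -12, 0]
D(3):
  [0, -4, -2, -4, -1]
  [-10, 0, -12, -14, 3]
  [-8, -2, 0, -2, 1]
  [-14, -5, -6, 0, -2]
  [-15, -12, -10, -12, 0]
D(4):
  [0, -4, -2, -4, -1]
  [-10, 0, -12, -14, 3]
  [-8, -2, 0, -2, 1]
  [-14, -5, -6, 0, -2]
  [-15, -12, -10, -12, 0]
D(5):
  [0, -4, -2, -4, -1]
  [-10, 0, -7, -9, 3]
  [-8, -2, 0, -2, 1]
  [-14, -5, -6, 0, -2]
  [-15, -12, -10, -12, 0]
Answer: W*[1][2] = -4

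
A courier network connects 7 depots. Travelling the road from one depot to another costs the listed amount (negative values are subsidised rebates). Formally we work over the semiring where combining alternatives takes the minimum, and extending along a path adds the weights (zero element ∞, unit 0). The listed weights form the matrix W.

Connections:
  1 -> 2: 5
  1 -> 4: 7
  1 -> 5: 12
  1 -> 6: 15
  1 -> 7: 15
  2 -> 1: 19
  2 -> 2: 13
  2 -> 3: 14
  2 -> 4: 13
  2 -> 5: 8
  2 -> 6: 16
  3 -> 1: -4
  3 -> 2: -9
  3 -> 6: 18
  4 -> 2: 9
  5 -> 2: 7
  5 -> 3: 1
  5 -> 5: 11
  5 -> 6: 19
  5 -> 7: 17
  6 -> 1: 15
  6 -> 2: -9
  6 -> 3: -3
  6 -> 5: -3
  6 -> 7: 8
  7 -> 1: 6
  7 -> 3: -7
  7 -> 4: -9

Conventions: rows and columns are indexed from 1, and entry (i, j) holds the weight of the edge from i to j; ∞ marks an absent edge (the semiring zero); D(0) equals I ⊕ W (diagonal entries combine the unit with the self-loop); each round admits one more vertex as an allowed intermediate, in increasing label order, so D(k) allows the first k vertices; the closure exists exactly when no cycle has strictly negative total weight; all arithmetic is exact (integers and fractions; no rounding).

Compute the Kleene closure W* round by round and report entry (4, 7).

D(0):
  [0, 5, ∞, 7, 12, 15, 15]
  [19, 0, 14, 13, 8, 16, ∞]
  [-4, -9, 0, ∞, ∞, 18, ∞]
  [∞, 9, ∞, 0, ∞, ∞, ∞]
  [∞, 7, 1, ∞, 0, 19, 17]
  [15, -9, -3, ∞, -3, 0, 8]
  [6, ∞, -7, -9, ∞, ∞, 0]
D(1):
  [0, 5, ∞, 7, 12, 15, 15]
  [19, 0, 14, 13, 8, 16, 34]
  [-4, -9, 0, 3, 8, 11, 11]
  [∞, 9, ∞, 0, ∞, ∞, ∞]
  [∞, 7, 1, ∞, 0, 19, 17]
  [15, -9, -3, 22, -3, 0, 8]
  [6, 11, -7, -9, 18, 21, 0]
D(2):
  [0, 5, 19, 7, 12, 15, 15]
  [19, 0, 14, 13, 8, 16, 34]
  [-4, -9, 0, 3, -1, 7, 11]
  [28, 9, 23, 0, 17, 25, 43]
  [26, 7, 1, 20, 0, 19, 17]
  [10, -9, -3, 4, -3, 0, 8]
  [6, 11, -7, -9, 18, 21, 0]
D(3):
  [0, 5, 19, 7, 12, 15, 15]
  [10, 0, 14, 13, 8, 16, 25]
  [-4, -9, 0, 3, -1, 7, 11]
  [19, 9, 23, 0, 17, 25, 34]
  [-3, -8, 1, 4, 0, 8, 12]
  [-7, -12, -3, 0, -4, 0, 8]
  [-11, -16, -7, -9, -8, 0, 0]
D(4):
  [0, 5, 19, 7, 12, 15, 15]
  [10, 0, 14, 13, 8, 16, 25]
  [-4, -9, 0, 3, -1, 7, 11]
  [19, 9, 23, 0, 17, 25, 34]
  [-3, -8, 1, 4, 0, 8, 12]
  [-7, -12, -3, 0, -4, 0, 8]
  [-11, -16, -7, -9, -8, 0, 0]
D(5):
  [0, 4, 13, 7, 12, 15, 15]
  [5, 0, 9, 12, 8, 16, 20]
  [-4, -9, 0, 3, -1, 7, 11]
  [14, 9, 18, 0, 17, 25, 29]
  [-3, -8, 1, 4, 0, 8, 12]
  [-7, -12, -3, 0, -4, 0, 8]
  [-11, -16, -7, -9, -8, 0, 0]
D(6):
  [0, 3, 12, 7, 11, 15, 15]
  [5, 0, 9, 12, 8, 16, 20]
  [-4, -9, 0, 3, -1, 7, 11]
  [14, 9, 18, 0, 17, 25, 29]
  [-3, -8, 1, 4, 0, 8, 12]
  [-7, -12, -3, 0, -4, 0, 8]
  [-11, -16, -7, -9, -8, 0, 0]
D(7):
  [0, -1, 8, 6, 7, 15, 15]
  [5, 0, 9, 11, 8, 16, 20]
  [-4, -9, 0, 2, -1, 7, 11]
  [14, 9, 18, 0, 17, 25, 29]
  [-3, -8, 1, 3, 0, 8, 12]
  [-7, -12, -3, -1, -4, 0, 8]
  [-11, -16, -7, -9, -8, 0, 0]
Answer: W*[4][7] = 29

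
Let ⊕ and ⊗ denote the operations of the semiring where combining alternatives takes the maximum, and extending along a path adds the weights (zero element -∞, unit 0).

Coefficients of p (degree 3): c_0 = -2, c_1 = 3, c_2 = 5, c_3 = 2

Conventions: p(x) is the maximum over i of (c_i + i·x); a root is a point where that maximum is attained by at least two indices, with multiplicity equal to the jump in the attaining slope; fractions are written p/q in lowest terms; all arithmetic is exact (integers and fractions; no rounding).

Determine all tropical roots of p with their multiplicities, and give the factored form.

hull edge (i=0, c=-2) to (i=1, c=3): slope 5, span 1
hull edge (i=1, c=3) to (i=2, c=5): slope 2, span 1
hull edge (i=2, c=5) to (i=3, c=2): slope -3, span 1
Factored form: p(x) = 2 ⊗ (x ⊕ (-5)) ⊗ (x ⊕ (-2)) ⊗ (x ⊕ 3)
Answer: roots = -5 (mult 1), -2 (mult 1), 3 (mult 1)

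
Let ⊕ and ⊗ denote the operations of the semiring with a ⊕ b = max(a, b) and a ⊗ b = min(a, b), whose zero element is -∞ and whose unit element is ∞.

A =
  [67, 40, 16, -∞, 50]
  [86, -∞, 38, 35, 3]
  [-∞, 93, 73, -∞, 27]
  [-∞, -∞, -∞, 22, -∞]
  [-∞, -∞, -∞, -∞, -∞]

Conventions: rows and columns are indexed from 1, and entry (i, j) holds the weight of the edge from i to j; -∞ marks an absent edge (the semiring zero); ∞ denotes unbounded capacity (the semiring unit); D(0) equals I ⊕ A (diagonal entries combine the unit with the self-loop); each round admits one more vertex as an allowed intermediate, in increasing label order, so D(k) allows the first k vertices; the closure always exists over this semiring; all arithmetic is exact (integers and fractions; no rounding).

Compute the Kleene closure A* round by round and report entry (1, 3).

D(0):
  [∞, 40, 16, -∞, 50]
  [86, ∞, 38, 35, 3]
  [-∞, 93, ∞, -∞, 27]
  [-∞, -∞, -∞, ∞, -∞]
  [-∞, -∞, -∞, -∞, ∞]
D(1):
  [∞, 40, 16, -∞, 50]
  [86, ∞, 38, 35, 50]
  [-∞, 93, ∞, -∞, 27]
  [-∞, -∞, -∞, ∞, -∞]
  [-∞, -∞, -∞, -∞, ∞]
D(2):
  [∞, 40, 38, 35, 50]
  [86, ∞, 38, 35, 50]
  [86, 93, ∞, 35, 50]
  [-∞, -∞, -∞, ∞, -∞]
  [-∞, -∞, -∞, -∞, ∞]
D(3):
  [∞, 40, 38, 35, 50]
  [86, ∞, 38, 35, 50]
  [86, 93, ∞, 35, 50]
  [-∞, -∞, -∞, ∞, -∞]
  [-∞, -∞, -∞, -∞, ∞]
D(4):
  [∞, 40, 38, 35, 50]
  [86, ∞, 38, 35, 50]
  [86, 93, ∞, 35, 50]
  [-∞, -∞, -∞, ∞, -∞]
  [-∞, -∞, -∞, -∞, ∞]
D(5):
  [∞, 40, 38, 35, 50]
  [86, ∞, 38, 35, 50]
  [86, 93, ∞, 35, 50]
  [-∞, -∞, -∞, ∞, -∞]
  [-∞, -∞, -∞, -∞, ∞]
Answer: A*[1][3] = 38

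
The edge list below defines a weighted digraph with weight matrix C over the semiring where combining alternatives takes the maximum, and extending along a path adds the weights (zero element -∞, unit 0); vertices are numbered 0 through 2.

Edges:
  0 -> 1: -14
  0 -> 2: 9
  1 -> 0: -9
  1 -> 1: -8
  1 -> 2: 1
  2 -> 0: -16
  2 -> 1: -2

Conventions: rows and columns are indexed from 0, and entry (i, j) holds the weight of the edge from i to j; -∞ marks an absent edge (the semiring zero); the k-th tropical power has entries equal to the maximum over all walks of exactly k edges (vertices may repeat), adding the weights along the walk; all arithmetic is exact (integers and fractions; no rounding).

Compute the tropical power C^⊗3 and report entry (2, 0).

C^⊗2:
  [-7, 7, -13]
  [-15, -1, 0]
  [-11, -10, -1]
C^⊗3:
  [-2, -1, 8]
  [-10, -2, 0]
  [-17, -3, -2]
Key observation: the optimum is the walk 2->1->2->0, with weight (-2) + 1 + (-16) = -17.
Optimal value attained by: walk 2->1->2->0.
Answer: (C^⊗3)[2][0] = -17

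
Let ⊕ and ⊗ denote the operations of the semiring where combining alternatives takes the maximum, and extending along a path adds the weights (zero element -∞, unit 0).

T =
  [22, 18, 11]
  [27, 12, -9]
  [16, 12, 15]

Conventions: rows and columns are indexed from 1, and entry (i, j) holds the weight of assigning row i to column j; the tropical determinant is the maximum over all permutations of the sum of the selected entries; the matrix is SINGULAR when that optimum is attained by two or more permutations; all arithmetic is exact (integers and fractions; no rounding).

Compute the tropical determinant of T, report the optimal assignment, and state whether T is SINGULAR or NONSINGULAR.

σ = (1, 2, 3): 22 + 12 + 15 = 49
σ = (1, 3, 2): 22 + (-9) + 12 = 25
σ = (2, 1, 3): 18 + 27 + 15 = 60
σ = (2, 3, 1): 18 + (-9) + 16 = 25
σ = (3, 1, 2): 11 + 27 + 12 = 50
σ = (3, 2, 1): 11 + 12 + 16 = 39
Optimal value attained by: σ = (2, 1, 3).
Answer: det⊕(T) = 60; verdict: NONSINGULAR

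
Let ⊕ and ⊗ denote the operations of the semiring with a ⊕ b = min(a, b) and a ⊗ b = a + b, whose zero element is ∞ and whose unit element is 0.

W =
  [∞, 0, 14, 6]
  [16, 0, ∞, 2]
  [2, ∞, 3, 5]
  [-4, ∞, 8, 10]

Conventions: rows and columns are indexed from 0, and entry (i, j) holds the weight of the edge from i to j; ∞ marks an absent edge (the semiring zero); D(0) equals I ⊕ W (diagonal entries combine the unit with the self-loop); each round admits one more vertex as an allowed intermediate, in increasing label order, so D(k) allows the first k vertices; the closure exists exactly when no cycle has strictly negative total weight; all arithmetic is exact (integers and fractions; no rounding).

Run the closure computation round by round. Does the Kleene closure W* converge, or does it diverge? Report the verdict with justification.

D(0):
  [0, 0, 14, 6]
  [16, 0, ∞, 2]
  [2, ∞, 0, 5]
  [-4, ∞, 8, 0]
D(1):
  [0, 0, 14, 6]
  [16, 0, 30, 2]
  [2, 2, 0, 5]
  [-4, -4, 8, 0]
Detection: at round 2, diagonal entry (3, 3) turns strictly negative.
Key observation: the cycle 3->0->1->3 has total weight (-4) + 0 + 2, which is strictly negative.
Answer: DIVERGES — negative cycle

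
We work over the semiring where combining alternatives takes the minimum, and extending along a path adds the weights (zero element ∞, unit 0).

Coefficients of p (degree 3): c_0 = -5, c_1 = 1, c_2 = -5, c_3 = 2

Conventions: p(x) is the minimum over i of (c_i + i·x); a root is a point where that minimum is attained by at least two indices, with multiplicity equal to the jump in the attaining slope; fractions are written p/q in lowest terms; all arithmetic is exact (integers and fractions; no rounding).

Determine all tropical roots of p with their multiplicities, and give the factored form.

hull edge (i=0, c=-5) to (i=2, c=-5): slope 0, span 2
hull edge (i=2, c=-5) to (i=3, c=2): slope 7, span 1
Factored form: p(x) = 2 ⊗ (x ⊕ (-7)) ⊗ (x ⊕ 0) ⊗ (x ⊕ 0)
Answer: roots = -7 (mult 1), 0 (mult 2)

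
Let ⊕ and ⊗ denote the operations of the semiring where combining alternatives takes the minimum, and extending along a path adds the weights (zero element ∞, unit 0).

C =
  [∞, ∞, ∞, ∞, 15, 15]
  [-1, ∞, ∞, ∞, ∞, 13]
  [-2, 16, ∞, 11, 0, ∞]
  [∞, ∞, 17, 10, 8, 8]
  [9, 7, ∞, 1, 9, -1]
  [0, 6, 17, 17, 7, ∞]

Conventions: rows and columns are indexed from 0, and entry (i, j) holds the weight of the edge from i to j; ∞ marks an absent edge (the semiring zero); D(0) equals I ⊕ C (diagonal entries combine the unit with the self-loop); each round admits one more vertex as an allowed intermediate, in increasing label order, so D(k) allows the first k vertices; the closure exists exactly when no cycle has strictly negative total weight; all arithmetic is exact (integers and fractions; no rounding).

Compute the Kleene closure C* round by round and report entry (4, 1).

D(0):
  [0, ∞, ∞, ∞, 15, 15]
  [-1, 0, ∞, ∞, ∞, 13]
  [-2, 16, 0, 11, 0, ∞]
  [∞, ∞, 17, 0, 8, 8]
  [9, 7, ∞, 1, 0, -1]
  [0, 6, 17, 17, 7, 0]
D(1):
  [0, ∞, ∞, ∞, 15, 15]
  [-1, 0, ∞, ∞, 14, 13]
  [-2, 16, 0, 11, 0, 13]
  [∞, ∞, 17, 0, 8, 8]
  [9, 7, ∞, 1, 0, -1]
  [0, 6, 17, 17, 7, 0]
D(2):
  [0, ∞, ∞, ∞, 15, 15]
  [-1, 0, ∞, ∞, 14, 13]
  [-2, 16, 0, 11, 0, 13]
  [∞, ∞, 17, 0, 8, 8]
  [6, 7, ∞, 1, 0, -1]
  [0, 6, 17, 17, 7, 0]
D(3):
  [0, ∞, ∞, ∞, 15, 15]
  [-1, 0, ∞, ∞, 14, 13]
  [-2, 16, 0, 11, 0, 13]
  [15, 33, 17, 0, 8, 8]
  [6, 7, ∞, 1, 0, -1]
  [0, 6, 17, 17, 7, 0]
D(4):
  [0, ∞, ∞, ∞, 15, 15]
  [-1, 0, ∞, ∞, 14, 13]
  [-2, 16, 0, 11, 0, 13]
  [15, 33, 17, 0, 8, 8]
  [6, 7, 18, 1, 0, -1]
  [0, 6, 17, 17, 7, 0]
D(5):
  [0, 22, 33, 16, 15, 14]
  [-1, 0, 32, 15, 14, 13]
  [-2, 7, 0, 1, 0, -1]
  [14, 15, 17, 0, 8, 7]
  [6, 7, 18, 1, 0, -1]
  [0, 6, 17, 8, 7, 0]
D(6):
  [0, 20, 31, 16, 15, 14]
  [-1, 0, 30, 15, 14, 13]
  [-2, 5, 0, 1, 0, -1]
  [7, 13, 17, 0, 8, 7]
  [-1, 5, 16, 1, 0, -1]
  [0, 6, 17, 8, 7, 0]
Answer: C*[4][1] = 5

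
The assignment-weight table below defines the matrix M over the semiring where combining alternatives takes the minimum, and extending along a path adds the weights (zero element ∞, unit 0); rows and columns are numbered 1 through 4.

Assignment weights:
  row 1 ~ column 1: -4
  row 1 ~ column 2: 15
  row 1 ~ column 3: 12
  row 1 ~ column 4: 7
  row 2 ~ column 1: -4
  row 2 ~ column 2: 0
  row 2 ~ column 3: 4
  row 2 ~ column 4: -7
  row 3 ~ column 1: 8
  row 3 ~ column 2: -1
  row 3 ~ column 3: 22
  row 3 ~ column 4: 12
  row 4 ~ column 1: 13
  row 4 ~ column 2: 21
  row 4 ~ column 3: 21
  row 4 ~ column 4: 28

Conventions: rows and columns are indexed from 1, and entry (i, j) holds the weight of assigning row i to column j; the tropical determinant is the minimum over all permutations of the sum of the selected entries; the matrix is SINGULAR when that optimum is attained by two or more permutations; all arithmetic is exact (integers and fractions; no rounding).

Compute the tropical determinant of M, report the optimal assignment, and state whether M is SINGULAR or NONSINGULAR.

σ = (1, 2, 3, 4): (-4) + 0 + 22 + 28 = 46
σ = (1, 2, 4, 3): (-4) + 0 + 12 + 21 = 29
σ = (1, 3, 2, 4): (-4) + 4 + (-1) + 28 = 27
σ = (1, 3, 4, 2): (-4) + 4 + 12 + 21 = 33
σ = (1, 4, 2, 3): (-4) + (-7) + (-1) + 21 = 9
σ = (1, 4, 3, 2): (-4) + (-7) + 22 + 21 = 32
σ = (2, 1, 3, 4): 15 + (-4) + 22 + 28 = 61
σ = (2, 1, 4, 3): 15 + (-4) + 12 + 21 = 44
σ = (2, 3, 1, 4): 15 + 4 + 8 + 28 = 55
σ = (2, 3, 4, 1): 15 + 4 + 12 + 13 = 44
σ = (2, 4, 1, 3): 15 + (-7) + 8 + 21 = 37
σ = (2, 4, 3, 1): 15 + (-7) + 22 + 13 = 43
σ = (3, 1, 2, 4): 12 + (-4) + (-1) + 28 = 35
σ = (3, 1, 4, 2): 12 + (-4) + 12 + 21 = 41
σ = (3, 2, 1, 4): 12 + 0 + 8 + 28 = 48
σ = (3, 2, 4, 1): 12 + 0 + 12 + 13 = 37
σ = (3, 4, 1, 2): 12 + (-7) + 8 + 21 = 34
σ = (3, 4, 2, 1): 12 + (-7) + (-1) + 13 = 17
σ = (4, 1, 2, 3): 7 + (-4) + (-1) + 21 = 23
σ = (4, 1, 3, 2): 7 + (-4) + 22 + 21 = 46
σ = (4, 2, 1, 3): 7 + 0 + 8 + 21 = 36
σ = (4, 2, 3, 1): 7 + 0 + 22 + 13 = 42
σ = (4, 3, 1, 2): 7 + 4 + 8 + 21 = 40
σ = (4, 3, 2, 1): 7 + 4 + (-1) + 13 = 23
Optimal value attained by: σ = (1, 4, 2, 3).
Answer: det⊕(M) = 9; verdict: NONSINGULAR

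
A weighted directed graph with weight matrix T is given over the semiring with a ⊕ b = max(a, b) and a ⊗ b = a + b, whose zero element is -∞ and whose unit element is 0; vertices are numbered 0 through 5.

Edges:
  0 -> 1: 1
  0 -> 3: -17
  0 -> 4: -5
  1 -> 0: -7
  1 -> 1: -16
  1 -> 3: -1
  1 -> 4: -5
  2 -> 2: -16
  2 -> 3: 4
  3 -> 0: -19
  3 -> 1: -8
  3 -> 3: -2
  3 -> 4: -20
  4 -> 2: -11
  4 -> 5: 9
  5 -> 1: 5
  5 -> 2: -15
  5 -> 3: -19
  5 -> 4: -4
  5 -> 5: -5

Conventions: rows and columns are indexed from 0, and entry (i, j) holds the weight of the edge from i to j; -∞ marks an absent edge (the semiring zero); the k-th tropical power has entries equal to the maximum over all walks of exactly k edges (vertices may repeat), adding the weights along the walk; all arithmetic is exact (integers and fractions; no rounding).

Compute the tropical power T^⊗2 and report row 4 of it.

T^⊗2:
  [-6, -15, -16, 0, -4, 4]
  [-20, -6, -16, -3, -12, 4]
  [-15, -4, -32, 2, -16, -∞]
  [-15, -10, -31, -4, -13, -11]
  [-∞, 14, -6, -7, 5, 4]
  [-2, 0, -15, 4, 0, 5]
Answer: row 4 of T^⊗2 = [-∞, 14, -6, -7, 5, 4]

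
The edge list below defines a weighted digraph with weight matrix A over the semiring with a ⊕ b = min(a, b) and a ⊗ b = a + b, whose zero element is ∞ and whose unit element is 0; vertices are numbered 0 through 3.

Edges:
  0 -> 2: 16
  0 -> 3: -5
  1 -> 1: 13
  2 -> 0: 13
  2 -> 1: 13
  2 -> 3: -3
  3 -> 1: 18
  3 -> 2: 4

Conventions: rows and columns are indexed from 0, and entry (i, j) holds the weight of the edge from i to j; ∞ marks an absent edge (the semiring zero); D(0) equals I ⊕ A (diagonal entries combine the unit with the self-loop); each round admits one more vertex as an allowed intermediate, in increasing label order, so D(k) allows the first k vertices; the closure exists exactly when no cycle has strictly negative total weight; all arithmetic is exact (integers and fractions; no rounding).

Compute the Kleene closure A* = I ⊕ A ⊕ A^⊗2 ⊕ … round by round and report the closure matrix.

D(0):
  [0, ∞, 16, -5]
  [∞, 0, ∞, ∞]
  [13, 13, 0, -3]
  [∞, 18, 4, 0]
D(1):
  [0, ∞, 16, -5]
  [∞, 0, ∞, ∞]
  [13, 13, 0, -3]
  [∞, 18, 4, 0]
D(2):
  [0, ∞, 16, -5]
  [∞, 0, ∞, ∞]
  [13, 13, 0, -3]
  [∞, 18, 4, 0]
D(3):
  [0, 29, 16, -5]
  [∞, 0, ∞, ∞]
  [13, 13, 0, -3]
  [17, 17, 4, 0]
D(4):
  [0, 12, -1, -5]
  [∞, 0, ∞, ∞]
  [13, 13, 0, -3]
  [17, 17, 4, 0]
Answer: A* = [[0, 12, -1, -5], [∞, 0, ∞, ∞], [13, 13, 0, -3], [17, 17, 4, 0]]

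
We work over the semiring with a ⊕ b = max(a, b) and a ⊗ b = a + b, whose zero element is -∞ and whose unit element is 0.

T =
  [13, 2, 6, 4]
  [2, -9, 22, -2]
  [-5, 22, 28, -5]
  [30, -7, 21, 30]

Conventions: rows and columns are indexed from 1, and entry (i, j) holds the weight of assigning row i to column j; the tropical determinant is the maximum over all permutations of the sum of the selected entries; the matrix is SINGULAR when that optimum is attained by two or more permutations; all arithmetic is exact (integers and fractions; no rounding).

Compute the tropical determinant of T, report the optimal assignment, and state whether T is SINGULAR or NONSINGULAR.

σ = (1, 2, 3, 4): 13 + (-9) + 28 + 30 = 62
σ = (1, 2, 4, 3): 13 + (-9) + (-5) + 21 = 20
σ = (1, 3, 2, 4): 13 + 22 + 22 + 30 = 87
σ = (1, 3, 4, 2): 13 + 22 + (-5) + (-7) = 23
σ = (1, 4, 2, 3): 13 + (-2) + 22 + 21 = 54
σ = (1, 4, 3, 2): 13 + (-2) + 28 + (-7) = 32
σ = (2, 1, 3, 4): 2 + 2 + 28 + 30 = 62
σ = (2, 1, 4, 3): 2 + 2 + (-5) + 21 = 20
σ = (2, 3, 1, 4): 2 + 22 + (-5) + 30 = 49
σ = (2, 3, 4, 1): 2 + 22 + (-5) + 30 = 49
σ = (2, 4, 1, 3): 2 + (-2) + (-5) + 21 = 16
σ = (2, 4, 3, 1): 2 + (-2) + 28 + 30 = 58
σ = (3, 1, 2, 4): 6 + 2 + 22 + 30 = 60
σ = (3, 1, 4, 2): 6 + 2 + (-5) + (-7) = -4
σ = (3, 2, 1, 4): 6 + (-9) + (-5) + 30 = 22
σ = (3, 2, 4, 1): 6 + (-9) + (-5) + 30 = 22
σ = (3, 4, 1, 2): 6 + (-2) + (-5) + (-7) = -8
σ = (3, 4, 2, 1): 6 + (-2) + 22 + 30 = 56
σ = (4, 1, 2, 3): 4 + 2 + 22 + 21 = 49
σ = (4, 1, 3, 2): 4 + 2 + 28 + (-7) = 27
σ = (4, 2, 1, 3): 4 + (-9) + (-5) + 21 = 11
σ = (4, 2, 3, 1): 4 + (-9) + 28 + 30 = 53
σ = (4, 3, 1, 2): 4 + 22 + (-5) + (-7) = 14
σ = (4, 3, 2, 1): 4 + 22 + 22 + 30 = 78
Optimal value attained by: σ = (1, 3, 2, 4).
Answer: det⊕(T) = 87; verdict: NONSINGULAR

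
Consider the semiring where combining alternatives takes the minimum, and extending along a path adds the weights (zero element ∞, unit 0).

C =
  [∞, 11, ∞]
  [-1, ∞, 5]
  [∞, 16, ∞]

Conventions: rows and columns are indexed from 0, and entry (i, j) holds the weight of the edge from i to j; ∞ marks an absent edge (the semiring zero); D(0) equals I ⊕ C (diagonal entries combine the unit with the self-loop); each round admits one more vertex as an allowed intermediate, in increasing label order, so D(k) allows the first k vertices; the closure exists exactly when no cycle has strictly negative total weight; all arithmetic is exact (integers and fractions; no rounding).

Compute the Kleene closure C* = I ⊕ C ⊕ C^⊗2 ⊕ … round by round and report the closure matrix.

D(0):
  [0, 11, ∞]
  [-1, 0, 5]
  [∞, 16, 0]
D(1):
  [0, 11, ∞]
  [-1, 0, 5]
  [∞, 16, 0]
D(2):
  [0, 11, 16]
  [-1, 0, 5]
  [15, 16, 0]
D(3):
  [0, 11, 16]
  [-1, 0, 5]
  [15, 16, 0]
Answer: C* = [[0, 11, 16], [-1, 0, 5], [15, 16, 0]]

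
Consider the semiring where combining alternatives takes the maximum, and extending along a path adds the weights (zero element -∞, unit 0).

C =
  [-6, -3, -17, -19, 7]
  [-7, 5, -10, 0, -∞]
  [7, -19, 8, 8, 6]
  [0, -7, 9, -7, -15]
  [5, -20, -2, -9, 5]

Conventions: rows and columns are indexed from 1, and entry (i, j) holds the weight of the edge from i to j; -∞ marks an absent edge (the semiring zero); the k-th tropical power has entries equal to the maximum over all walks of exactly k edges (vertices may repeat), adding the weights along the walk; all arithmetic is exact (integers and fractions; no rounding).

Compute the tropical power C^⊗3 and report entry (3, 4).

C^⊗2:
  [12, 2, 5, -2, 12]
  [0, 10, 9, 5, 0]
  [15, 4, 17, 16, 14]
  [16, -2, 17, 17, 15]
  [10, 2, 6, 6, 12]
C^⊗3:
  [17, 9, 13, 13, 19]
  [16, 15, 17, 17, 15]
  [24, 12, 25, 25, 23]
  [24, 13, 26, 25, 23]
  [17, 7, 15, 14, 17]
Key observation: the optimum is the walk 3->4->3->4, with weight 8 + 9 + 8 = 25.
Optimal value attained by: walk 3->4->3->4.
Answer: (C^⊗3)[3][4] = 25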